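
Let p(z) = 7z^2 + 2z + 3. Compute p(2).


Using direct substitution:
  7 * (2)^2 = 28
  2 * (2)^1 = 4
  constant: 3
Sum = 28 + 4 + 3 = 35


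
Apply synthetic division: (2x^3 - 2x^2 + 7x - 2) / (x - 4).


Synthetic division with c = 4. Coefficients: 2, -2, 7, -2
Bring down 2.
  2 * 4 = 8; 8 - 2 = 6
  6 * 4 = 24; 24 + 7 = 31
  31 * 4 = 124; 124 - 2 = 122
Quotient: 2x^2 + 6x + 31, Remainder: 122


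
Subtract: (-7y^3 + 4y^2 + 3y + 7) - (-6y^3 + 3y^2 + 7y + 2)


Distribute the minus sign:
  (-7y^3 + 4y^2 + 3y + 7)
- (-6y^3 + 3y^2 + 7y + 2)
Negate second polynomial: 6y^3 - 3y^2 - 7y - 2
Add: -y^3 + y^2 - 4y + 5


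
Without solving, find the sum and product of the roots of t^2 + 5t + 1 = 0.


For at^2+bt+c=0: sum = -b/a, product = c/a.
a=1, b=5, c=1
Sum = -(5)/1 = -5
Product = (1)/1 = 1


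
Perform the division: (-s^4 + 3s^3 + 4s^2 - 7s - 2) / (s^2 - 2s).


(-s^4 + 3s^3 + 4s^2 - 7s - 2) / (s^2 - 2s)
Step 1: -s^2 * (s^2 - 2s) = -s^4 + 2s^3; subtract.
Step 2: s * (s^2 - 2s) = s^3 - 2s^2; subtract.
Step 3: 6 * (s^2 - 2s) = 6s^2 - 12s; subtract.
Quotient: -s^2 + s + 6, Remainder: 5s - 2


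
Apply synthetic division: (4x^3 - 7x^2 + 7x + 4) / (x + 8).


Synthetic division with c = -8. Coefficients: 4, -7, 7, 4
Bring down 4.
  4 * -8 = -32; -32 - 7 = -39
  -39 * -8 = 312; 312 + 7 = 319
  319 * -8 = -2552; -2552 + 4 = -2548
Quotient: 4x^2 - 39x + 319, Remainder: -2548


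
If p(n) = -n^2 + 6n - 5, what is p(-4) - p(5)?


p(-4) = -45
p(5) = 0
p(-4) - p(5) = -45 = -45


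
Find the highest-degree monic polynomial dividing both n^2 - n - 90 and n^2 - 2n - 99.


Factor each:
  n^2 - n - 90 = (n + 9)(n - 10)
  n^2 - 2n - 99 = (n + 9)(n - 11)
Common monic factor: n + 9


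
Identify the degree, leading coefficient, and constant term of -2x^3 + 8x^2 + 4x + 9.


Highest power of x is 3, with coefficient -2. Constant term is 9.
Degree = 3, leading coefficient = -2, constant term = 9


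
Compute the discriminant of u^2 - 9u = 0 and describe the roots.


D = b^2 - 4ac = (-9)^2 - 4(1)(0) = 81 = 81
Since D > 0: two distinct rational roots


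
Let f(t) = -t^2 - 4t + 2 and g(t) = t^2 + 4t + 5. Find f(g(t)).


Substitute g(t) into f:
f(g(t)) = -1*(t^2 + 4t + 5)^2 + (-4)*(t^2 + 4t + 5) + 2
(t^2 + 4t + 5)^2 = t^4 + 8t^3 + 26t^2 + 40t + 25
Expand and combine: -t^4 - 8t^3 - 30t^2 - 56t - 43


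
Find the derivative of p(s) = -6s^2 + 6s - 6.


Apply the power rule term by term:
  d/ds(-6s^2) = -12s
  d/ds(6s) = 6
  d/ds(-6) = 0
p'(s) = -12s + 6


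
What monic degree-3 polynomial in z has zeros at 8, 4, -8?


p(z) = (z - 8)(z - 4)(z + 8)
Expand: z^3 - 4z^2 - 64z + 256


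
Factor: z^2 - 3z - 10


Roots satisfy r1 + r2 = -b/a = 3 and r1*r2 = c/a = -10.
So r1 = 5, r2 = -2.
z^2 - 3z - 10 = (z - r1)(z - r2) = (z - 5)(z + 2)


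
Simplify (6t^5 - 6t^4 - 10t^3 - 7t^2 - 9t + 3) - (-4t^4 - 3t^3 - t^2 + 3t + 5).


Distribute the minus sign:
  (6t^5 - 6t^4 - 10t^3 - 7t^2 - 9t + 3)
- (-4t^4 - 3t^3 - t^2 + 3t + 5)
Negate second polynomial: 4t^4 + 3t^3 + t^2 - 3t - 5
Add: 6t^5 - 2t^4 - 7t^3 - 6t^2 - 12t - 2


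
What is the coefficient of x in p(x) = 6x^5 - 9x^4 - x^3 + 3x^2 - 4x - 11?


Read off the coefficient of x: -4


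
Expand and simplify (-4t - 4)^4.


Expand (-4t - 4)^4 by repeated multiplication:
  (-4t - 4)^2 = 16t^2 + 32t + 16
  (-4t - 4)^3 = -64t^3 - 192t^2 - 192t - 64
= 256t^4 + 1024t^3 + 1536t^2 + 1024t + 256


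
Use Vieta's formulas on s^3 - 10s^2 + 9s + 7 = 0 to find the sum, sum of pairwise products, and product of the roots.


Monic cubic s^3+bs^2+cs+d=0: sum=-b, pairwise sum=c, product=-d.
b=-10, c=9, d=7
r1+r2+r3 = 10
r1r2+r1r3+r2r3 = 9
r1r2r3 = -7


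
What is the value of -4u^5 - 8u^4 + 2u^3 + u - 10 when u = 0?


Using direct substitution:
  -4 * (0)^5 = 0
  -8 * (0)^4 = 0
  2 * (0)^3 = 0
  0 * (0)^2 = 0
  1 * (0)^1 = 0
  constant: -10
Sum = 0 + 0 + 0 + 0 + 0 - 10 = -10


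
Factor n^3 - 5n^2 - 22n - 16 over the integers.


Try integer roots (divisors of -16). n=8: p(8)=0.
Divide out (n - 8): quotient is n^2 + 3n + 2.
Factor the quadratic: (n + 2)(n + 1)
Result: (n - 8)(n + 2)(n + 1)


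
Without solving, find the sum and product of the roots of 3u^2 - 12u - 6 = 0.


For au^2+bu+c=0: sum = -b/a, product = c/a.
a=3, b=-12, c=-6
Sum = -(-12)/3 = 4
Product = (-6)/3 = -2


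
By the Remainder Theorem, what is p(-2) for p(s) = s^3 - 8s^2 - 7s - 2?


By the Remainder Theorem, the remainder equals p(-2):
  1*(-2)^3 = -8
  -8*(-2)^2 = -32
  -7*(-2)^1 = 14
  constant: -2
Sum: -8 - 32 + 14 - 2 = -28


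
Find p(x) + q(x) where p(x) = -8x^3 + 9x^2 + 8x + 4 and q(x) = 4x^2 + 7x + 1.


Align terms by degree and add:
  -8x^3 + 9x^2 + 8x + 4
+ 4x^2 + 7x + 1
= -8x^3 + 13x^2 + 15x + 5


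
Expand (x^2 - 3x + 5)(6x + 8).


Distribute each term of the first polynomial:
  (x^2)(6x + 8) = 6x^3 + 8x^2
  (-3x)(6x + 8) = -18x^2 - 24x
  (5)(6x + 8) = 30x + 40
Sum: 6x^3 - 10x^2 + 6x + 40


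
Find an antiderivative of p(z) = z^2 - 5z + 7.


Reverse power rule on each term:
  ∫ z^2 dz = (1/3)z^3
  ∫ -5z dz = -(5/2)z^2
  ∫ 7 dz = 7z
F(z) = (1/3)z^3 - (5/2)z^2 + 7z + C


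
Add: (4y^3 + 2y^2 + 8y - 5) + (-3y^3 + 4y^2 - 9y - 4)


Align terms by degree and add:
  4y^3 + 2y^2 + 8y - 5
  -3y^3 + 4y^2 - 9y - 4
= y^3 + 6y^2 - y - 9


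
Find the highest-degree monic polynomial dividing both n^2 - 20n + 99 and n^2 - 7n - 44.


Factor each:
  n^2 - 20n + 99 = (n - 11)(n - 9)
  n^2 - 7n - 44 = (n - 11)(n + 4)
Common monic factor: n - 11


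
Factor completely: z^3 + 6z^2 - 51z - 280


Try integer roots (divisors of -280). z=-5: p(-5)=0.
Divide out (z + 5): quotient is z^2 + z - 56.
Factor the quadratic: (z + 8)(z - 7)
Result: (z + 5)(z + 8)(z - 7)


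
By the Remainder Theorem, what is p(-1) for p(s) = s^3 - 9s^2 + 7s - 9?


By the Remainder Theorem, the remainder equals p(-1):
  1*(-1)^3 = -1
  -9*(-1)^2 = -9
  7*(-1)^1 = -7
  constant: -9
Sum: -1 - 9 - 7 - 9 = -26


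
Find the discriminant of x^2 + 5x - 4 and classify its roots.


D = b^2 - 4ac = (5)^2 - 4(1)(-4) = 25 + 16 = 41
Since D > 0: two distinct irrational roots


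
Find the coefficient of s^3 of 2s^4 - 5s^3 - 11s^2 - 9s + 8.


Read off the coefficient of s^3: -5


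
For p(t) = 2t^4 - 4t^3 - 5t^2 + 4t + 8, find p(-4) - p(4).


p(-4) = 680
p(4) = 200
p(-4) - p(4) = 680 - 200 = 480


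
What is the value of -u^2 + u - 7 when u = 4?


Using direct substitution:
  -1 * (4)^2 = -16
  1 * (4)^1 = 4
  constant: -7
Sum = -16 + 4 - 7 = -19


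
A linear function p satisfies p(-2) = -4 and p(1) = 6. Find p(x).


p(x) = mx + b. Using p(-2)=-4, p(1)=6:
m = (-4 - 6)/(-2 - 1) = -10/-3 = 10/3
b = -4 - m*(-2) = -4 + 20/3 = 8/3
p(x) = (10/3)x + (8/3)


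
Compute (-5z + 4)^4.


Expand (-5z + 4)^4 by repeated multiplication:
  (-5z + 4)^2 = 25z^2 - 40z + 16
  (-5z + 4)^3 = -125z^3 + 300z^2 - 240z + 64
= 625z^4 - 2000z^3 + 2400z^2 - 1280z + 256


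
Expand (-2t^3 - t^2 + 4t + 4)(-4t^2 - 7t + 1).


Distribute each term of the first polynomial:
  (-2t^3)(-4t^2 - 7t + 1) = 8t^5 + 14t^4 - 2t^3
  (-t^2)(-4t^2 - 7t + 1) = 4t^4 + 7t^3 - t^2
  (4t)(-4t^2 - 7t + 1) = -16t^3 - 28t^2 + 4t
  (4)(-4t^2 - 7t + 1) = -16t^2 - 28t + 4
Sum: 8t^5 + 18t^4 - 11t^3 - 45t^2 - 24t + 4


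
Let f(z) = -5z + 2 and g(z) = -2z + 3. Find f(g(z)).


Substitute g(z) into f:
f(g(z)) = -5*(-2z + 3) + 2
Expand and combine: 10z - 13


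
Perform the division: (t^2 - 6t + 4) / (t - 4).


(t^2 - 6t + 4) / (t - 4)
Step 1: t * (t - 4) = t^2 - 4t; subtract.
Step 2: -2 * (t - 4) = -2t + 8; subtract.
Quotient: t - 2, Remainder: -4


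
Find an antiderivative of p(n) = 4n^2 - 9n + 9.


Reverse power rule on each term:
  ∫ 4n^2 dn = (4/3)n^3
  ∫ -9n dn = -(9/2)n^2
  ∫ 9 dn = 9n
F(n) = (4/3)n^3 - (9/2)n^2 + 9n + C


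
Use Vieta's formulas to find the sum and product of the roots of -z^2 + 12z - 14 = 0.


For az^2+bz+c=0: sum = -b/a, product = c/a.
a=-1, b=12, c=-14
Sum = -(12)/-1 = 12
Product = (-14)/-1 = 14


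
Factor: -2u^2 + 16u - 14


Roots satisfy r1 + r2 = -b/a = 8 and r1*r2 = c/a = 7.
So r1 = 7, r2 = 1.
-2u^2 + 16u - 14 = -2(u - r1)(u - r2) = -2(u - 7)(u - 1)


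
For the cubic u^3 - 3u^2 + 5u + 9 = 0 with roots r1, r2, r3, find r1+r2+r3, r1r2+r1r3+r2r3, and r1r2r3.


Monic cubic u^3+bu^2+cu+d=0: sum=-b, pairwise sum=c, product=-d.
b=-3, c=5, d=9
r1+r2+r3 = 3
r1r2+r1r3+r2r3 = 5
r1r2r3 = -9


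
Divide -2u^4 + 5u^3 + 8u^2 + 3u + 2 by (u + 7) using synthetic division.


Synthetic division with c = -7. Coefficients: -2, 5, 8, 3, 2
Bring down -2.
  -2 * -7 = 14; 14 + 5 = 19
  19 * -7 = -133; -133 + 8 = -125
  -125 * -7 = 875; 875 + 3 = 878
  878 * -7 = -6146; -6146 + 2 = -6144
Quotient: -2u^3 + 19u^2 - 125u + 878, Remainder: -6144


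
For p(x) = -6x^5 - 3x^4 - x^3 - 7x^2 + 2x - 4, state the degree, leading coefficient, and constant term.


Highest power of x is 5, with coefficient -6. Constant term is -4.
Degree = 5, leading coefficient = -6, constant term = -4


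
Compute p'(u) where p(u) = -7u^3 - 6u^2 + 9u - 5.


Apply the power rule term by term:
  d/du(-7u^3) = -21u^2
  d/du(-6u^2) = -12u
  d/du(9u) = 9
  d/du(-5) = 0
p'(u) = -21u^2 - 12u + 9


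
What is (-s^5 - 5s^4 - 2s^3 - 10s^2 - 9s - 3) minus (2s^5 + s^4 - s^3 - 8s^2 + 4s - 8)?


Distribute the minus sign:
  (-s^5 - 5s^4 - 2s^3 - 10s^2 - 9s - 3)
- (2s^5 + s^4 - s^3 - 8s^2 + 4s - 8)
Negate second polynomial: -2s^5 - s^4 + s^3 + 8s^2 - 4s + 8
Add: -3s^5 - 6s^4 - s^3 - 2s^2 - 13s + 5


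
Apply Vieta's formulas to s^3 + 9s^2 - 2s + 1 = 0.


Monic cubic s^3+bs^2+cs+d=0: sum=-b, pairwise sum=c, product=-d.
b=9, c=-2, d=1
r1+r2+r3 = -9
r1r2+r1r3+r2r3 = -2
r1r2r3 = -1


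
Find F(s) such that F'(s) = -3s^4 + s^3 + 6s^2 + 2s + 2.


Reverse power rule on each term:
  ∫ -3s^4 ds = -(3/5)s^5
  ∫ s^3 ds = (1/4)s^4
  ∫ 6s^2 ds = 2s^3
  ∫ 2s ds = s^2
  ∫ 2 ds = 2s
F(s) = -(3/5)s^5 + (1/4)s^4 + 2s^3 + s^2 + 2s + C


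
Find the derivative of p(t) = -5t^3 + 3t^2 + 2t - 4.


Apply the power rule term by term:
  d/dt(-5t^3) = -15t^2
  d/dt(3t^2) = 6t
  d/dt(2t) = 2
  d/dt(-4) = 0
p'(t) = -15t^2 + 6t + 2


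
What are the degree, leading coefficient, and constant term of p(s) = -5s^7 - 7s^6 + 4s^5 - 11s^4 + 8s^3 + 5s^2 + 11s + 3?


Highest power of s is 7, with coefficient -5. Constant term is 3.
Degree = 7, leading coefficient = -5, constant term = 3


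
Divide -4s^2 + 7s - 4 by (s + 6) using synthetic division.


Synthetic division with c = -6. Coefficients: -4, 7, -4
Bring down -4.
  -4 * -6 = 24; 24 + 7 = 31
  31 * -6 = -186; -186 - 4 = -190
Quotient: -4s + 31, Remainder: -190


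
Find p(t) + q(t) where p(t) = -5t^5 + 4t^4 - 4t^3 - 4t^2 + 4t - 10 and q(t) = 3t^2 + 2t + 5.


Align terms by degree and add:
  -5t^5 + 4t^4 - 4t^3 - 4t^2 + 4t - 10
+ 3t^2 + 2t + 5
= -5t^5 + 4t^4 - 4t^3 - t^2 + 6t - 5


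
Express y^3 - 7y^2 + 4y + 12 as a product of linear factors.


Try integer roots (divisors of 12). y=6: p(6)=0.
Divide out (y - 6): quotient is y^2 - y - 2.
Factor the quadratic: (y - 2)(y + 1)
Result: (y - 6)(y - 2)(y + 1)


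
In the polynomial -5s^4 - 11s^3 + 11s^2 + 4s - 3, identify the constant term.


Read off the constant term: -3


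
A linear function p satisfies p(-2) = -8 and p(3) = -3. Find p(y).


p(y) = my + b. Using p(-2)=-8, p(3)=-3:
m = (-8 + 3)/(-2 - 3) = -5/-5 = 1
b = -8 - m*(-2) = -8 + 2 = -6
p(y) = y - 6


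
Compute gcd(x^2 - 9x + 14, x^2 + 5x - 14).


Factor each:
  x^2 - 9x + 14 = (x - 2)(x - 7)
  x^2 + 5x - 14 = (x - 2)(x + 7)
Common monic factor: x - 2


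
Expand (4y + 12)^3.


Expand (4y + 12)^3 by repeated multiplication:
  (4y + 12)^2 = 16y^2 + 96y + 144
= 64y^3 + 576y^2 + 1728y + 1728


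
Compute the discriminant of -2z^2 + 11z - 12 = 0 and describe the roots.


D = b^2 - 4ac = (11)^2 - 4(-2)(-12) = 121 - 96 = 25
Since D > 0: two distinct rational roots


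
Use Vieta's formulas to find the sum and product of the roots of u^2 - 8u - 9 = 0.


For au^2+bu+c=0: sum = -b/a, product = c/a.
a=1, b=-8, c=-9
Sum = -(-8)/1 = 8
Product = (-9)/1 = -9


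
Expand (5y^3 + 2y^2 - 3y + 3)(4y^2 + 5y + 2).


Distribute each term of the first polynomial:
  (5y^3)(4y^2 + 5y + 2) = 20y^5 + 25y^4 + 10y^3
  (2y^2)(4y^2 + 5y + 2) = 8y^4 + 10y^3 + 4y^2
  (-3y)(4y^2 + 5y + 2) = -12y^3 - 15y^2 - 6y
  (3)(4y^2 + 5y + 2) = 12y^2 + 15y + 6
Sum: 20y^5 + 33y^4 + 8y^3 + y^2 + 9y + 6


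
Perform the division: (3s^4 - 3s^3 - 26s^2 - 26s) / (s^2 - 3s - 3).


(3s^4 - 3s^3 - 26s^2 - 26s) / (s^2 - 3s - 3)
Step 1: 3s^2 * (s^2 - 3s - 3) = 3s^4 - 9s^3 - 9s^2; subtract.
Step 2: 6s * (s^2 - 3s - 3) = 6s^3 - 18s^2 - 18s; subtract.
Step 3: 1 * (s^2 - 3s - 3) = s^2 - 3s - 3; subtract.
Quotient: 3s^2 + 6s + 1, Remainder: -5s + 3


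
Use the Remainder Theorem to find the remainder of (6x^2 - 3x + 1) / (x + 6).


By the Remainder Theorem, the remainder equals p(-6):
  6*(-6)^2 = 216
  -3*(-6)^1 = 18
  constant: 1
Sum: 216 + 18 + 1 = 235


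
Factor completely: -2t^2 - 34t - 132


Roots satisfy r1 + r2 = -b/a = -17 and r1*r2 = c/a = 66.
So r1 = -11, r2 = -6.
-2t^2 - 34t - 132 = -2(t - r1)(t - r2) = -2(t + 11)(t + 6)


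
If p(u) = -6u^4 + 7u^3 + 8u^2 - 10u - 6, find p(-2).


Using direct substitution:
  -6 * (-2)^4 = -96
  7 * (-2)^3 = -56
  8 * (-2)^2 = 32
  -10 * (-2)^1 = 20
  constant: -6
Sum = -96 - 56 + 32 + 20 - 6 = -106


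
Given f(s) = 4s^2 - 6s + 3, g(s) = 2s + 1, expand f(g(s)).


Substitute g(s) into f:
f(g(s)) = 4*(2s + 1)^2 + (-6)*(2s + 1) + 3
(2s + 1)^2 = 4s^2 + 4s + 1
Expand and combine: 16s^2 + 4s + 1


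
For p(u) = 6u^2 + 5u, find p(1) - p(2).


p(1) = 11
p(2) = 34
p(1) - p(2) = 11 - 34 = -23


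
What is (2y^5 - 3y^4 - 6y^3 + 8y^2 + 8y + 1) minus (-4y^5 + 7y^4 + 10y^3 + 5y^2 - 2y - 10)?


Distribute the minus sign:
  (2y^5 - 3y^4 - 6y^3 + 8y^2 + 8y + 1)
- (-4y^5 + 7y^4 + 10y^3 + 5y^2 - 2y - 10)
Negate second polynomial: 4y^5 - 7y^4 - 10y^3 - 5y^2 + 2y + 10
Add: 6y^5 - 10y^4 - 16y^3 + 3y^2 + 10y + 11


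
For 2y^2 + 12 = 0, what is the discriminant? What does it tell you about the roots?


D = b^2 - 4ac = (0)^2 - 4(2)(12) = 0 - 96 = -96
Since D < 0: two complex conjugate roots (no real roots)


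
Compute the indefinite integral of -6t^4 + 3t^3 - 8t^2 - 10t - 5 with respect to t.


Reverse power rule on each term:
  ∫ -6t^4 dt = -(6/5)t^5
  ∫ 3t^3 dt = (3/4)t^4
  ∫ -8t^2 dt = -(8/3)t^3
  ∫ -10t dt = -5t^2
  ∫ -5 dt = -5t
F(t) = -(6/5)t^5 + (3/4)t^4 - (8/3)t^3 - 5t^2 - 5t + C


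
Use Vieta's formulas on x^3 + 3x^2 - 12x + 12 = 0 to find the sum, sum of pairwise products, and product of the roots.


Monic cubic x^3+bx^2+cx+d=0: sum=-b, pairwise sum=c, product=-d.
b=3, c=-12, d=12
r1+r2+r3 = -3
r1r2+r1r3+r2r3 = -12
r1r2r3 = -12


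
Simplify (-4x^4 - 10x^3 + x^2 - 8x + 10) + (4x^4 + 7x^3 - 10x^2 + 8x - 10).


Align terms by degree and add:
  -4x^4 - 10x^3 + x^2 - 8x + 10
+ 4x^4 + 7x^3 - 10x^2 + 8x - 10
= -3x^3 - 9x^2


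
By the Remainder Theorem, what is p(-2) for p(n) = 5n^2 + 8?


By the Remainder Theorem, the remainder equals p(-2):
  5*(-2)^2 = 20
  0*(-2)^1 = 0
  constant: 8
Sum: 20 + 0 + 8 = 28


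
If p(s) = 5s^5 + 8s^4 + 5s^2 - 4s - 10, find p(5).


Using direct substitution:
  5 * (5)^5 = 15625
  8 * (5)^4 = 5000
  0 * (5)^3 = 0
  5 * (5)^2 = 125
  -4 * (5)^1 = -20
  constant: -10
Sum = 15625 + 5000 + 0 + 125 - 20 - 10 = 20720


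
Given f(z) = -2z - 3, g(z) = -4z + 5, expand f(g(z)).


Substitute g(z) into f:
f(g(z)) = -2*(-4z + 5) + (-3)
Expand and combine: 8z - 13


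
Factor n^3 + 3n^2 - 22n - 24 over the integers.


Try integer roots (divisors of -24). n=-6: p(-6)=0.
Divide out (n + 6): quotient is n^2 - 3n - 4.
Factor the quadratic: (n + 1)(n - 4)
Result: (n + 6)(n + 1)(n - 4)


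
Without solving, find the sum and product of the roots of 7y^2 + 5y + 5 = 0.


For ay^2+by+c=0: sum = -b/a, product = c/a.
a=7, b=5, c=5
Sum = -(5)/7 = -5/7
Product = (5)/7 = 5/7


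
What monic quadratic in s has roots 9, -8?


p(s) = (s - 9)(s + 8)
Expand: s^2 - s - 72


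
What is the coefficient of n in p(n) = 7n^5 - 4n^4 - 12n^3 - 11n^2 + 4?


Read off the coefficient of n: 0


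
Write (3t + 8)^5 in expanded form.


Expand (3t + 8)^5 by repeated multiplication:
  (3t + 8)^2 = 9t^2 + 48t + 64
  (3t + 8)^3 = 27t^3 + 216t^2 + 576t + 512
  (3t + 8)^4 = 81t^4 + 864t^3 + 3456t^2 + 6144t + 4096
= 243t^5 + 3240t^4 + 17280t^3 + 46080t^2 + 61440t + 32768


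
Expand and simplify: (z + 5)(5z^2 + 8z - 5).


Distribute each term of the first polynomial:
  (z)(5z^2 + 8z - 5) = 5z^3 + 8z^2 - 5z
  (5)(5z^2 + 8z - 5) = 25z^2 + 40z - 25
Sum: 5z^3 + 33z^2 + 35z - 25


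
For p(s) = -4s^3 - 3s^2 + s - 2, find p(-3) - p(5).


p(-3) = 76
p(5) = -572
p(-3) - p(5) = 76 + 572 = 648


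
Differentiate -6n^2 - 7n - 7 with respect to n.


Apply the power rule term by term:
  d/dn(-6n^2) = -12n
  d/dn(-7n) = -7
  d/dn(-7) = 0
p'(n) = -12n - 7


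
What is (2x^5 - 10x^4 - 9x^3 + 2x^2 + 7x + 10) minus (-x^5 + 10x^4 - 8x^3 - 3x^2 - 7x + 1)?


Distribute the minus sign:
  (2x^5 - 10x^4 - 9x^3 + 2x^2 + 7x + 10)
- (-x^5 + 10x^4 - 8x^3 - 3x^2 - 7x + 1)
Negate second polynomial: x^5 - 10x^4 + 8x^3 + 3x^2 + 7x - 1
Add: 3x^5 - 20x^4 - x^3 + 5x^2 + 14x + 9


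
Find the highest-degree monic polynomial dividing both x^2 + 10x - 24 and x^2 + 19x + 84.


Factor each:
  x^2 + 10x - 24 = (x + 12)(x - 2)
  x^2 + 19x + 84 = (x + 12)(x + 7)
Common monic factor: x + 12


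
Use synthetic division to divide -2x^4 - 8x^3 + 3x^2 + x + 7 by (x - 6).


Synthetic division with c = 6. Coefficients: -2, -8, 3, 1, 7
Bring down -2.
  -2 * 6 = -12; -12 - 8 = -20
  -20 * 6 = -120; -120 + 3 = -117
  -117 * 6 = -702; -702 + 1 = -701
  -701 * 6 = -4206; -4206 + 7 = -4199
Quotient: -2x^3 - 20x^2 - 117x - 701, Remainder: -4199


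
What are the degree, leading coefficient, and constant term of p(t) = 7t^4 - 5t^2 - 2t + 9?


Highest power of t is 4, with coefficient 7. Constant term is 9.
Degree = 4, leading coefficient = 7, constant term = 9


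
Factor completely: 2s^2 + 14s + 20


Roots satisfy r1 + r2 = -b/a = -7 and r1*r2 = c/a = 10.
So r1 = -2, r2 = -5.
2s^2 + 14s + 20 = 2(s - r1)(s - r2) = 2(s + 2)(s + 5)


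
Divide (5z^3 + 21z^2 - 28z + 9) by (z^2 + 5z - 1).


(5z^3 + 21z^2 - 28z + 9) / (z^2 + 5z - 1)
Step 1: 5z * (z^2 + 5z - 1) = 5z^3 + 25z^2 - 5z; subtract.
Step 2: -4 * (z^2 + 5z - 1) = -4z^2 - 20z + 4; subtract.
Quotient: 5z - 4, Remainder: -3z + 5


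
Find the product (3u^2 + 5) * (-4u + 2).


Distribute each term of the first polynomial:
  (3u^2)(-4u + 2) = -12u^3 + 6u^2
  (5)(-4u + 2) = -20u + 10
Sum: -12u^3 + 6u^2 - 20u + 10


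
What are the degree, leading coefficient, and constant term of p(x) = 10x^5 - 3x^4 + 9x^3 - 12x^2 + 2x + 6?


Highest power of x is 5, with coefficient 10. Constant term is 6.
Degree = 5, leading coefficient = 10, constant term = 6


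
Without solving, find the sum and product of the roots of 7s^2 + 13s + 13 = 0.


For as^2+bs+c=0: sum = -b/a, product = c/a.
a=7, b=13, c=13
Sum = -(13)/7 = -13/7
Product = (13)/7 = 13/7


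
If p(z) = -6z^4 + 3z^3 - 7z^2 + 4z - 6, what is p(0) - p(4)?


p(0) = -6
p(4) = -1446
p(0) - p(4) = -6 + 1446 = 1440


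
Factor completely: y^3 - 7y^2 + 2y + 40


Try integer roots (divisors of 40). y=4: p(4)=0.
Divide out (y - 4): quotient is y^2 - 3y - 10.
Factor the quadratic: (y - 5)(y + 2)
Result: (y - 4)(y - 5)(y + 2)


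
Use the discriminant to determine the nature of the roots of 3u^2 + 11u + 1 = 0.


D = b^2 - 4ac = (11)^2 - 4(3)(1) = 121 - 12 = 109
Since D > 0: two distinct irrational roots


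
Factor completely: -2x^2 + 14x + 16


Roots satisfy r1 + r2 = -b/a = 7 and r1*r2 = c/a = -8.
So r1 = 8, r2 = -1.
-2x^2 + 14x + 16 = -2(x - r1)(x - r2) = -2(x - 8)(x + 1)


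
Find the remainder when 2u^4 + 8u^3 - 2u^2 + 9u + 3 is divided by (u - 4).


By the Remainder Theorem, the remainder equals p(4):
  2*(4)^4 = 512
  8*(4)^3 = 512
  -2*(4)^2 = -32
  9*(4)^1 = 36
  constant: 3
Sum: 512 + 512 - 32 + 36 + 3 = 1031


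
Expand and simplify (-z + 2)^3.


Expand (-z + 2)^3 by repeated multiplication:
  (-z + 2)^2 = z^2 - 4z + 4
= -z^3 + 6z^2 - 12z + 8


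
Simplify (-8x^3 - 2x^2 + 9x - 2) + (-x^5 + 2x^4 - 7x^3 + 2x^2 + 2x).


Align terms by degree and add:
  -8x^3 - 2x^2 + 9x - 2
  -x^5 + 2x^4 - 7x^3 + 2x^2 + 2x
= -x^5 + 2x^4 - 15x^3 + 11x - 2


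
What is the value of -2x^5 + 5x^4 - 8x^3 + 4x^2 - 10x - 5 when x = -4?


Using direct substitution:
  -2 * (-4)^5 = 2048
  5 * (-4)^4 = 1280
  -8 * (-4)^3 = 512
  4 * (-4)^2 = 64
  -10 * (-4)^1 = 40
  constant: -5
Sum = 2048 + 1280 + 512 + 64 + 40 - 5 = 3939


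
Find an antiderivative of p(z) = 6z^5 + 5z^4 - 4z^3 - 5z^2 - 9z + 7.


Reverse power rule on each term:
  ∫ 6z^5 dz = z^6
  ∫ 5z^4 dz = z^5
  ∫ -4z^3 dz = -z^4
  ∫ -5z^2 dz = -(5/3)z^3
  ∫ -9z dz = -(9/2)z^2
  ∫ 7 dz = 7z
F(z) = z^6 + z^5 - z^4 - (5/3)z^3 - (9/2)z^2 + 7z + C


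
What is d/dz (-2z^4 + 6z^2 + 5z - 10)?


Apply the power rule term by term:
  d/dz(-2z^4) = -8z^3
  d/dz(6z^2) = 12z
  d/dz(5z) = 5
  d/dz(-10) = 0
p'(z) = -8z^3 + 12z + 5


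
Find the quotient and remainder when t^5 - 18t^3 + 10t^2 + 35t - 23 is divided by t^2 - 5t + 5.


(t^5 - 18t^3 + 10t^2 + 35t - 23) / (t^2 - 5t + 5)
Step 1: t^3 * (t^2 - 5t + 5) = t^5 - 5t^4 + 5t^3; subtract.
Step 2: 5t^2 * (t^2 - 5t + 5) = 5t^4 - 25t^3 + 25t^2; subtract.
Step 3: 2t * (t^2 - 5t + 5) = 2t^3 - 10t^2 + 10t; subtract.
Step 4: -5 * (t^2 - 5t + 5) = -5t^2 + 25t - 25; subtract.
Quotient: t^3 + 5t^2 + 2t - 5, Remainder: 2


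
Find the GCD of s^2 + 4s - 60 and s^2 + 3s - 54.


Factor each:
  s^2 + 4s - 60 = (s - 6)(s + 10)
  s^2 + 3s - 54 = (s - 6)(s + 9)
Common monic factor: s - 6


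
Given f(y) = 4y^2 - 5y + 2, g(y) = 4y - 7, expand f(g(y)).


Substitute g(y) into f:
f(g(y)) = 4*(4y - 7)^2 + (-5)*(4y - 7) + 2
(4y - 7)^2 = 16y^2 - 56y + 49
Expand and combine: 64y^2 - 244y + 233


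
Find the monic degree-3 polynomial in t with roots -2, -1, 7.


p(t) = (t + 2)(t + 1)(t - 7)
Expand: t^3 - 4t^2 - 19t - 14


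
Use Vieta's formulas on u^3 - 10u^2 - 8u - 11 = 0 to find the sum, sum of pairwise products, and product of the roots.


Monic cubic u^3+bu^2+cu+d=0: sum=-b, pairwise sum=c, product=-d.
b=-10, c=-8, d=-11
r1+r2+r3 = 10
r1r2+r1r3+r2r3 = -8
r1r2r3 = 11


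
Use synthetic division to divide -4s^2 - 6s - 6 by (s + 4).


Synthetic division with c = -4. Coefficients: -4, -6, -6
Bring down -4.
  -4 * -4 = 16; 16 - 6 = 10
  10 * -4 = -40; -40 - 6 = -46
Quotient: -4s + 10, Remainder: -46


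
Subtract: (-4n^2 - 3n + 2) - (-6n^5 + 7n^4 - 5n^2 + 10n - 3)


Distribute the minus sign:
  (-4n^2 - 3n + 2)
- (-6n^5 + 7n^4 - 5n^2 + 10n - 3)
Negate second polynomial: 6n^5 - 7n^4 + 5n^2 - 10n + 3
Add: 6n^5 - 7n^4 + n^2 - 13n + 5


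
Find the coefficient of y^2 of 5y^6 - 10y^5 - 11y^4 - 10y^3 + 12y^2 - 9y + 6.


Read off the coefficient of y^2: 12


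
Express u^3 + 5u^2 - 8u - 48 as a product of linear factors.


Try integer roots (divisors of -48). u=-4: p(-4)=0.
Divide out (u + 4): quotient is u^2 + u - 12.
Factor the quadratic: (u + 4)(u - 3)
Result: (u + 4)(u + 4)(u - 3)


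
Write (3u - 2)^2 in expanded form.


Expand (3u - 2)^2 by repeated multiplication:
= 9u^2 - 12u + 4


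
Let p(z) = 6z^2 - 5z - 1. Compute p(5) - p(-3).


p(5) = 124
p(-3) = 68
p(5) - p(-3) = 124 - 68 = 56


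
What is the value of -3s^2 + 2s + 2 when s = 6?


Using direct substitution:
  -3 * (6)^2 = -108
  2 * (6)^1 = 12
  constant: 2
Sum = -108 + 12 + 2 = -94


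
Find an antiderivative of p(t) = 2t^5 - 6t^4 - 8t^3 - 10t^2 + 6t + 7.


Reverse power rule on each term:
  ∫ 2t^5 dt = (1/3)t^6
  ∫ -6t^4 dt = -(6/5)t^5
  ∫ -8t^3 dt = -2t^4
  ∫ -10t^2 dt = -(10/3)t^3
  ∫ 6t dt = 3t^2
  ∫ 7 dt = 7t
F(t) = (1/3)t^6 - (6/5)t^5 - 2t^4 - (10/3)t^3 + 3t^2 + 7t + C


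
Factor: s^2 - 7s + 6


Roots satisfy r1 + r2 = -b/a = 7 and r1*r2 = c/a = 6.
So r1 = 1, r2 = 6.
s^2 - 7s + 6 = (s - r1)(s - r2) = (s - 1)(s - 6)


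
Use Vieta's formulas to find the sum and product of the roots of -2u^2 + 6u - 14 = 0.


For au^2+bu+c=0: sum = -b/a, product = c/a.
a=-2, b=6, c=-14
Sum = -(6)/-2 = 3
Product = (-14)/-2 = 7


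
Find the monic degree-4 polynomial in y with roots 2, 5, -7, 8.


p(y) = (y - 2)(y - 5)(y + 7)(y - 8)
Expand: y^4 - 8y^3 - 39y^2 + 382y - 560


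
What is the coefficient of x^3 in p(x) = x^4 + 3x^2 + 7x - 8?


Read off the coefficient of x^3: 0


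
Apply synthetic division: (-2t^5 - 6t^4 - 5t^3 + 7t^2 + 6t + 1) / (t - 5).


Synthetic division with c = 5. Coefficients: -2, -6, -5, 7, 6, 1
Bring down -2.
  -2 * 5 = -10; -10 - 6 = -16
  -16 * 5 = -80; -80 - 5 = -85
  -85 * 5 = -425; -425 + 7 = -418
  -418 * 5 = -2090; -2090 + 6 = -2084
  -2084 * 5 = -10420; -10420 + 1 = -10419
Quotient: -2t^4 - 16t^3 - 85t^2 - 418t - 2084, Remainder: -10419


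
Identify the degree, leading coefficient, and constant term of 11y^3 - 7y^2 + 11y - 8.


Highest power of y is 3, with coefficient 11. Constant term is -8.
Degree = 3, leading coefficient = 11, constant term = -8


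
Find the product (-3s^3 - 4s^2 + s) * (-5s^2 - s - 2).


Distribute each term of the first polynomial:
  (-3s^3)(-5s^2 - s - 2) = 15s^5 + 3s^4 + 6s^3
  (-4s^2)(-5s^2 - s - 2) = 20s^4 + 4s^3 + 8s^2
  (s)(-5s^2 - s - 2) = -5s^3 - s^2 - 2s
Sum: 15s^5 + 23s^4 + 5s^3 + 7s^2 - 2s


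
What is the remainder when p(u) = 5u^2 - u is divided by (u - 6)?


By the Remainder Theorem, the remainder equals p(6):
  5*(6)^2 = 180
  -1*(6)^1 = -6
  constant: 0
Sum: 180 - 6 + 0 = 174


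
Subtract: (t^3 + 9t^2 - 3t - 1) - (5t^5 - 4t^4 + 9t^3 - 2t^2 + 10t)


Distribute the minus sign:
  (t^3 + 9t^2 - 3t - 1)
- (5t^5 - 4t^4 + 9t^3 - 2t^2 + 10t)
Negate second polynomial: -5t^5 + 4t^4 - 9t^3 + 2t^2 - 10t
Add: -5t^5 + 4t^4 - 8t^3 + 11t^2 - 13t - 1


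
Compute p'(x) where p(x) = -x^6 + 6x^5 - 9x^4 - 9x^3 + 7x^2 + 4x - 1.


Apply the power rule term by term:
  d/dx(-x^6) = -6x^5
  d/dx(6x^5) = 30x^4
  d/dx(-9x^4) = -36x^3
  d/dx(-9x^3) = -27x^2
  d/dx(7x^2) = 14x
  d/dx(4x) = 4
  d/dx(-1) = 0
p'(x) = -6x^5 + 30x^4 - 36x^3 - 27x^2 + 14x + 4


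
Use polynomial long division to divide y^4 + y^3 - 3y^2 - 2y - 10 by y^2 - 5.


(y^4 + y^3 - 3y^2 - 2y - 10) / (y^2 - 5)
Step 1: y^2 * (y^2 - 5) = y^4 - 5y^2; subtract.
Step 2: y * (y^2 - 5) = y^3 - 5y; subtract.
Step 3: 2 * (y^2 - 5) = 2y^2 - 10; subtract.
Quotient: y^2 + y + 2, Remainder: 3y


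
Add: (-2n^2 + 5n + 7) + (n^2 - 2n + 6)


Align terms by degree and add:
  -2n^2 + 5n + 7
+ n^2 - 2n + 6
= -n^2 + 3n + 13


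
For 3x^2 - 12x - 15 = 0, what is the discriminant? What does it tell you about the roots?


D = b^2 - 4ac = (-12)^2 - 4(3)(-15) = 144 + 180 = 324
Since D > 0: two distinct rational roots


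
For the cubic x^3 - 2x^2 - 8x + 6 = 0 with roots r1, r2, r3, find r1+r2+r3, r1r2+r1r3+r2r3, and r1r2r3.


Monic cubic x^3+bx^2+cx+d=0: sum=-b, pairwise sum=c, product=-d.
b=-2, c=-8, d=6
r1+r2+r3 = 2
r1r2+r1r3+r2r3 = -8
r1r2r3 = -6


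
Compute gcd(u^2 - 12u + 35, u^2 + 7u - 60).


Factor each:
  u^2 - 12u + 35 = (u - 5)(u - 7)
  u^2 + 7u - 60 = (u - 5)(u + 12)
Common monic factor: u - 5


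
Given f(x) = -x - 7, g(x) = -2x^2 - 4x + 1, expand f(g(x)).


Substitute g(x) into f:
f(g(x)) = -1*(-2x^2 - 4x + 1) + (-7)
Expand and combine: 2x^2 + 4x - 8


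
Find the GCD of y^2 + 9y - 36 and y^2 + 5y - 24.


Factor each:
  y^2 + 9y - 36 = (y - 3)(y + 12)
  y^2 + 5y - 24 = (y - 3)(y + 8)
Common monic factor: y - 3


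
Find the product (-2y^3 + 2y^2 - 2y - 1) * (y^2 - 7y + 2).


Distribute each term of the first polynomial:
  (-2y^3)(y^2 - 7y + 2) = -2y^5 + 14y^4 - 4y^3
  (2y^2)(y^2 - 7y + 2) = 2y^4 - 14y^3 + 4y^2
  (-2y)(y^2 - 7y + 2) = -2y^3 + 14y^2 - 4y
  (-1)(y^2 - 7y + 2) = -y^2 + 7y - 2
Sum: -2y^5 + 16y^4 - 20y^3 + 17y^2 + 3y - 2


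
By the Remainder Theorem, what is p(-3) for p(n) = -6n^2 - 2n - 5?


By the Remainder Theorem, the remainder equals p(-3):
  -6*(-3)^2 = -54
  -2*(-3)^1 = 6
  constant: -5
Sum: -54 + 6 - 5 = -53


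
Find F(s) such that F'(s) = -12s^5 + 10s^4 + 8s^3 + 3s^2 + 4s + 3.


Reverse power rule on each term:
  ∫ -12s^5 ds = -2s^6
  ∫ 10s^4 ds = 2s^5
  ∫ 8s^3 ds = 2s^4
  ∫ 3s^2 ds = s^3
  ∫ 4s ds = 2s^2
  ∫ 3 ds = 3s
F(s) = -2s^6 + 2s^5 + 2s^4 + s^3 + 2s^2 + 3s + C


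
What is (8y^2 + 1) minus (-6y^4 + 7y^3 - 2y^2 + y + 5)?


Distribute the minus sign:
  (8y^2 + 1)
- (-6y^4 + 7y^3 - 2y^2 + y + 5)
Negate second polynomial: 6y^4 - 7y^3 + 2y^2 - y - 5
Add: 6y^4 - 7y^3 + 10y^2 - y - 4


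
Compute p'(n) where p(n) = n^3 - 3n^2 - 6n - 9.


Apply the power rule term by term:
  d/dn(n^3) = 3n^2
  d/dn(-3n^2) = -6n
  d/dn(-6n) = -6
  d/dn(-9) = 0
p'(n) = 3n^2 - 6n - 6


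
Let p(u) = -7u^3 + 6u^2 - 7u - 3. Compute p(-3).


Using direct substitution:
  -7 * (-3)^3 = 189
  6 * (-3)^2 = 54
  -7 * (-3)^1 = 21
  constant: -3
Sum = 189 + 54 + 21 - 3 = 261


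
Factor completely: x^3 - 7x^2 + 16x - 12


Try integer roots (divisors of -12). x=2: p(2)=0.
Divide out (x - 2): quotient is x^2 - 5x + 6.
Factor the quadratic: (x - 2)(x - 3)
Result: (x - 2)(x - 2)(x - 3)


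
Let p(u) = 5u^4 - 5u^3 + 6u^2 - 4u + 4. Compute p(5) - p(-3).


p(5) = 2634
p(-3) = 610
p(5) - p(-3) = 2634 - 610 = 2024


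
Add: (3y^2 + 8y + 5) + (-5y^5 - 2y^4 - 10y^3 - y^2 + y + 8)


Align terms by degree and add:
  3y^2 + 8y + 5
  -5y^5 - 2y^4 - 10y^3 - y^2 + y + 8
= -5y^5 - 2y^4 - 10y^3 + 2y^2 + 9y + 13


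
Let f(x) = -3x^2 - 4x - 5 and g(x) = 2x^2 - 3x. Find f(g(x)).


Substitute g(x) into f:
f(g(x)) = -3*(2x^2 - 3x)^2 + (-4)*(2x^2 - 3x) + (-5)
(2x^2 - 3x)^2 = 4x^4 - 12x^3 + 9x^2
Expand and combine: -12x^4 + 36x^3 - 35x^2 + 12x - 5


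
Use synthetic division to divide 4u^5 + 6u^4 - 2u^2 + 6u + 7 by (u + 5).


Synthetic division with c = -5. Coefficients: 4, 6, 0, -2, 6, 7
Bring down 4.
  4 * -5 = -20; -20 + 6 = -14
  -14 * -5 = 70; 70 + 0 = 70
  70 * -5 = -350; -350 - 2 = -352
  -352 * -5 = 1760; 1760 + 6 = 1766
  1766 * -5 = -8830; -8830 + 7 = -8823
Quotient: 4u^4 - 14u^3 + 70u^2 - 352u + 1766, Remainder: -8823


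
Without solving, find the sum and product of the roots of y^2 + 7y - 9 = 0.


For ay^2+by+c=0: sum = -b/a, product = c/a.
a=1, b=7, c=-9
Sum = -(7)/1 = -7
Product = (-9)/1 = -9


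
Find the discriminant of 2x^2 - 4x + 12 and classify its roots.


D = b^2 - 4ac = (-4)^2 - 4(2)(12) = 16 - 96 = -80
Since D < 0: two complex conjugate roots (no real roots)


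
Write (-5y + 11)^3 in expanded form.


Expand (-5y + 11)^3 by repeated multiplication:
  (-5y + 11)^2 = 25y^2 - 110y + 121
= -125y^3 + 825y^2 - 1815y + 1331


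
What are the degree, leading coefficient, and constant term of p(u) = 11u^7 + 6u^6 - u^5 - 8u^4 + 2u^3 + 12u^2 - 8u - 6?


Highest power of u is 7, with coefficient 11. Constant term is -6.
Degree = 7, leading coefficient = 11, constant term = -6


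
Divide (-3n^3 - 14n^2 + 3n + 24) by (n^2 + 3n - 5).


(-3n^3 - 14n^2 + 3n + 24) / (n^2 + 3n - 5)
Step 1: -3n * (n^2 + 3n - 5) = -3n^3 - 9n^2 + 15n; subtract.
Step 2: -5 * (n^2 + 3n - 5) = -5n^2 - 15n + 25; subtract.
Quotient: -3n - 5, Remainder: 3n - 1


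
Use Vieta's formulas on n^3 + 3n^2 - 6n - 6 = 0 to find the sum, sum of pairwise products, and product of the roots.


Monic cubic n^3+bn^2+cn+d=0: sum=-b, pairwise sum=c, product=-d.
b=3, c=-6, d=-6
r1+r2+r3 = -3
r1r2+r1r3+r2r3 = -6
r1r2r3 = 6


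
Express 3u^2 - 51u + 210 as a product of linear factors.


Roots satisfy r1 + r2 = -b/a = 17 and r1*r2 = c/a = 70.
So r1 = 10, r2 = 7.
3u^2 - 51u + 210 = 3(u - r1)(u - r2) = 3(u - 10)(u - 7)


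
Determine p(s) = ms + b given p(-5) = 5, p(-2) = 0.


p(s) = ms + b. Using p(-5)=5, p(-2)=0:
m = (5)/(-5 + 2) = 5/-3 = -5/3
b = 5 - m*(-5) = 5 - 25/3 = -10/3
p(s) = -(5/3)s - (10/3)


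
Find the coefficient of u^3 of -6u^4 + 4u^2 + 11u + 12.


Read off the coefficient of u^3: 0


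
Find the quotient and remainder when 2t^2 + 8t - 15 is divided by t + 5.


(2t^2 + 8t - 15) / (t + 5)
Step 1: 2t * (t + 5) = 2t^2 + 10t; subtract.
Step 2: -2 * (t + 5) = -2t - 10; subtract.
Quotient: 2t - 2, Remainder: -5


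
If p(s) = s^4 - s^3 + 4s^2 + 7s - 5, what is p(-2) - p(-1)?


p(-2) = 21
p(-1) = -6
p(-2) - p(-1) = 21 + 6 = 27


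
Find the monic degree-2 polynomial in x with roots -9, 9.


p(x) = (x + 9)(x - 9)
Expand: x^2 - 81


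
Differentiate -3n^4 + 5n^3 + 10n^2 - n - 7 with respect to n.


Apply the power rule term by term:
  d/dn(-3n^4) = -12n^3
  d/dn(5n^3) = 15n^2
  d/dn(10n^2) = 20n
  d/dn(-n) = -1
  d/dn(-7) = 0
p'(n) = -12n^3 + 15n^2 + 20n - 1


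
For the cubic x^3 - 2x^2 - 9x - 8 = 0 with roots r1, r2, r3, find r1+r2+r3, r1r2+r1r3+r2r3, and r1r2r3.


Monic cubic x^3+bx^2+cx+d=0: sum=-b, pairwise sum=c, product=-d.
b=-2, c=-9, d=-8
r1+r2+r3 = 2
r1r2+r1r3+r2r3 = -9
r1r2r3 = 8


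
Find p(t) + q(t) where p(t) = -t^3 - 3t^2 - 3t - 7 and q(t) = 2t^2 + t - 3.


Align terms by degree and add:
  -t^3 - 3t^2 - 3t - 7
+ 2t^2 + t - 3
= -t^3 - t^2 - 2t - 10


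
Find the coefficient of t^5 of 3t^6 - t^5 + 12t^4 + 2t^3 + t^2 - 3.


Read off the coefficient of t^5: -1


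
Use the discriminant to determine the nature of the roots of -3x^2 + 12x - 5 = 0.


D = b^2 - 4ac = (12)^2 - 4(-3)(-5) = 144 - 60 = 84
Since D > 0: two distinct irrational roots


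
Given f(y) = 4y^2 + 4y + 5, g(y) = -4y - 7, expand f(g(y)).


Substitute g(y) into f:
f(g(y)) = 4*(-4y - 7)^2 + 4*(-4y - 7) + 5
(-4y - 7)^2 = 16y^2 + 56y + 49
Expand and combine: 64y^2 + 208y + 173


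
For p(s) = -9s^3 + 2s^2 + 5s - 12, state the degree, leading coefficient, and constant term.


Highest power of s is 3, with coefficient -9. Constant term is -12.
Degree = 3, leading coefficient = -9, constant term = -12


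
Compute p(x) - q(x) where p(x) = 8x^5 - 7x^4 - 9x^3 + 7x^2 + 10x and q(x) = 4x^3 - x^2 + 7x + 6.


Distribute the minus sign:
  (8x^5 - 7x^4 - 9x^3 + 7x^2 + 10x)
- (4x^3 - x^2 + 7x + 6)
Negate second polynomial: -4x^3 + x^2 - 7x - 6
Add: 8x^5 - 7x^4 - 13x^3 + 8x^2 + 3x - 6


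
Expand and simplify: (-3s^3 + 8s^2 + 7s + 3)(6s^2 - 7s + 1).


Distribute each term of the first polynomial:
  (-3s^3)(6s^2 - 7s + 1) = -18s^5 + 21s^4 - 3s^3
  (8s^2)(6s^2 - 7s + 1) = 48s^4 - 56s^3 + 8s^2
  (7s)(6s^2 - 7s + 1) = 42s^3 - 49s^2 + 7s
  (3)(6s^2 - 7s + 1) = 18s^2 - 21s + 3
Sum: -18s^5 + 69s^4 - 17s^3 - 23s^2 - 14s + 3


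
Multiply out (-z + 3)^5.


Expand (-z + 3)^5 by repeated multiplication:
  (-z + 3)^2 = z^2 - 6z + 9
  (-z + 3)^3 = -z^3 + 9z^2 - 27z + 27
  (-z + 3)^4 = z^4 - 12z^3 + 54z^2 - 108z + 81
= -z^5 + 15z^4 - 90z^3 + 270z^2 - 405z + 243


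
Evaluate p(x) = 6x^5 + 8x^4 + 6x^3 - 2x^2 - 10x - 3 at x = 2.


Using direct substitution:
  6 * (2)^5 = 192
  8 * (2)^4 = 128
  6 * (2)^3 = 48
  -2 * (2)^2 = -8
  -10 * (2)^1 = -20
  constant: -3
Sum = 192 + 128 + 48 - 8 - 20 - 3 = 337


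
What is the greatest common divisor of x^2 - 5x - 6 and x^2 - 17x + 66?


Factor each:
  x^2 - 5x - 6 = (x - 6)(x + 1)
  x^2 - 17x + 66 = (x - 6)(x - 11)
Common monic factor: x - 6


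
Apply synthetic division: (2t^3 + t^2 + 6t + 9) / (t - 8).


Synthetic division with c = 8. Coefficients: 2, 1, 6, 9
Bring down 2.
  2 * 8 = 16; 16 + 1 = 17
  17 * 8 = 136; 136 + 6 = 142
  142 * 8 = 1136; 1136 + 9 = 1145
Quotient: 2t^2 + 17t + 142, Remainder: 1145


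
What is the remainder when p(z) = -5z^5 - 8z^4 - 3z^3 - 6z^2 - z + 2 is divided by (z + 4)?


By the Remainder Theorem, the remainder equals p(-4):
  -5*(-4)^5 = 5120
  -8*(-4)^4 = -2048
  -3*(-4)^3 = 192
  -6*(-4)^2 = -96
  -1*(-4)^1 = 4
  constant: 2
Sum: 5120 - 2048 + 192 - 96 + 4 + 2 = 3174


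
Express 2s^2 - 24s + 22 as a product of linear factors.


Roots satisfy r1 + r2 = -b/a = 12 and r1*r2 = c/a = 11.
So r1 = 1, r2 = 11.
2s^2 - 24s + 22 = 2(s - r1)(s - r2) = 2(s - 1)(s - 11)


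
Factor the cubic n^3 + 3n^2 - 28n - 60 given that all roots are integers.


Try integer roots (divisors of -60). n=-2: p(-2)=0.
Divide out (n + 2): quotient is n^2 + n - 30.
Factor the quadratic: (n - 5)(n + 6)
Result: (n + 2)(n - 5)(n + 6)


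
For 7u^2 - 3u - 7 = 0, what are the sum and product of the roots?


For au^2+bu+c=0: sum = -b/a, product = c/a.
a=7, b=-3, c=-7
Sum = -(-3)/7 = 3/7
Product = (-7)/7 = -1


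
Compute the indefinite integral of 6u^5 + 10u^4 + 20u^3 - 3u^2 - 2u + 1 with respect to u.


Reverse power rule on each term:
  ∫ 6u^5 du = u^6
  ∫ 10u^4 du = 2u^5
  ∫ 20u^3 du = 5u^4
  ∫ -3u^2 du = -u^3
  ∫ -2u du = -u^2
  ∫ 1 du = u
F(u) = u^6 + 2u^5 + 5u^4 - u^3 - u^2 + u + C


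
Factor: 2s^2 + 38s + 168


Roots satisfy r1 + r2 = -b/a = -19 and r1*r2 = c/a = 84.
So r1 = -7, r2 = -12.
2s^2 + 38s + 168 = 2(s - r1)(s - r2) = 2(s + 7)(s + 12)


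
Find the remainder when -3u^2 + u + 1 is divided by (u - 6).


By the Remainder Theorem, the remainder equals p(6):
  -3*(6)^2 = -108
  1*(6)^1 = 6
  constant: 1
Sum: -108 + 6 + 1 = -101


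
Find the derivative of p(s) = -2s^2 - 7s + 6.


Apply the power rule term by term:
  d/ds(-2s^2) = -4s
  d/ds(-7s) = -7
  d/ds(6) = 0
p'(s) = -4s - 7


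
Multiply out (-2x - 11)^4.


Expand (-2x - 11)^4 by repeated multiplication:
  (-2x - 11)^2 = 4x^2 + 44x + 121
  (-2x - 11)^3 = -8x^3 - 132x^2 - 726x - 1331
= 16x^4 + 352x^3 + 2904x^2 + 10648x + 14641


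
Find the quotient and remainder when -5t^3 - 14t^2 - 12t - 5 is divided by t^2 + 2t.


(-5t^3 - 14t^2 - 12t - 5) / (t^2 + 2t)
Step 1: -5t * (t^2 + 2t) = -5t^3 - 10t^2; subtract.
Step 2: -4 * (t^2 + 2t) = -4t^2 - 8t; subtract.
Quotient: -5t - 4, Remainder: -4t - 5


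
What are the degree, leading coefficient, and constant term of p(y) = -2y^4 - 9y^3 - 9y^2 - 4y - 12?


Highest power of y is 4, with coefficient -2. Constant term is -12.
Degree = 4, leading coefficient = -2, constant term = -12


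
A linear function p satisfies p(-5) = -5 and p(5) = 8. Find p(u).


p(u) = mu + b. Using p(-5)=-5, p(5)=8:
m = (-5 - 8)/(-5 - 5) = -13/-10 = 13/10
b = -5 - m*(-5) = -5 + 13/2 = 3/2
p(u) = (13/10)u + (3/2)


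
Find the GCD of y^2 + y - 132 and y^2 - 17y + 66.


Factor each:
  y^2 + y - 132 = (y - 11)(y + 12)
  y^2 - 17y + 66 = (y - 11)(y - 6)
Common monic factor: y - 11


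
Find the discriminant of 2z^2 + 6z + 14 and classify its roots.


D = b^2 - 4ac = (6)^2 - 4(2)(14) = 36 - 112 = -76
Since D < 0: two complex conjugate roots (no real roots)


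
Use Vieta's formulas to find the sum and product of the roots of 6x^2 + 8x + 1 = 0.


For ax^2+bx+c=0: sum = -b/a, product = c/a.
a=6, b=8, c=1
Sum = -(8)/6 = -4/3
Product = (1)/6 = 1/6


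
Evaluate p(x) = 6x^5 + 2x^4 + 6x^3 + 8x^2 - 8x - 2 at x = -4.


Using direct substitution:
  6 * (-4)^5 = -6144
  2 * (-4)^4 = 512
  6 * (-4)^3 = -384
  8 * (-4)^2 = 128
  -8 * (-4)^1 = 32
  constant: -2
Sum = -6144 + 512 - 384 + 128 + 32 - 2 = -5858


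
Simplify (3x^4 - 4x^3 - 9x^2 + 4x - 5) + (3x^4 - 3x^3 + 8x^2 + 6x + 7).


Align terms by degree and add:
  3x^4 - 4x^3 - 9x^2 + 4x - 5
+ 3x^4 - 3x^3 + 8x^2 + 6x + 7
= 6x^4 - 7x^3 - x^2 + 10x + 2


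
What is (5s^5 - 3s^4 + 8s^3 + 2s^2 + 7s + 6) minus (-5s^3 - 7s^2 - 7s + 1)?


Distribute the minus sign:
  (5s^5 - 3s^4 + 8s^3 + 2s^2 + 7s + 6)
- (-5s^3 - 7s^2 - 7s + 1)
Negate second polynomial: 5s^3 + 7s^2 + 7s - 1
Add: 5s^5 - 3s^4 + 13s^3 + 9s^2 + 14s + 5
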